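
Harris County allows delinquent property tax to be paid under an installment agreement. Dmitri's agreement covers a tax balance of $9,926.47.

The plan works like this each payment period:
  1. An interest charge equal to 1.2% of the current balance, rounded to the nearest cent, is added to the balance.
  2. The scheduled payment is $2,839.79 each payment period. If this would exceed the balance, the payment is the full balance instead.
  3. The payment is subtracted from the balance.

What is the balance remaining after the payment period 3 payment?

$1,666.12

Payment period 1: opening $9,926.47; interest $119.12 → $10,045.59; payment $2,839.79; balance $7,205.80
Payment period 2: opening $7,205.80; interest $86.47 → $7,292.27; payment $2,839.79; balance $4,452.48
Payment period 3: opening $4,452.48; interest $53.43 → $4,505.91; payment $2,839.79; balance $1,666.12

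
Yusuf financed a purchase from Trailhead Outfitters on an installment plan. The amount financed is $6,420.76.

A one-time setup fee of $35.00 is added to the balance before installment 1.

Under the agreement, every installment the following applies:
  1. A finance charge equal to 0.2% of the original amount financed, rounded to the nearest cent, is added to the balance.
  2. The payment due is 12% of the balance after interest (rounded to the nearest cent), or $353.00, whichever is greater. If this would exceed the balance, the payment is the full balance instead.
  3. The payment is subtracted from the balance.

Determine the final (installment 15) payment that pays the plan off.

# | Opening | Interest | Payment | End bal
1 | $6,455.76 | $12.84 | $776.23 | $5,692.37
2 | $5,692.37 | $12.84 | $684.63 | $5,020.58
3 | $5,020.58 | $12.84 | $604.01 | $4,429.41
4 | $4,429.41 | $12.84 | $533.07 | $3,909.18
5 | $3,909.18 | $12.84 | $470.64 | $3,451.38
6 | $3,451.38 | $12.84 | $415.71 | $3,048.51
7 | $3,048.51 | $12.84 | $367.36 | $2,693.99
8 | $2,693.99 | $12.84 | $353.00 | $2,353.83
9 | $2,353.83 | $12.84 | $353.00 | $2,013.67
10 | $2,013.67 | $12.84 | $353.00 | $1,673.51
11 | $1,673.51 | $12.84 | $353.00 | $1,333.35
12 | $1,333.35 | $12.84 | $353.00 | $993.19
13 | $993.19 | $12.84 | $353.00 | $653.03
14 | $653.03 | $12.84 | $353.00 | $312.87
15 | $312.87 | $12.84 | $325.71 | $0.00

$325.71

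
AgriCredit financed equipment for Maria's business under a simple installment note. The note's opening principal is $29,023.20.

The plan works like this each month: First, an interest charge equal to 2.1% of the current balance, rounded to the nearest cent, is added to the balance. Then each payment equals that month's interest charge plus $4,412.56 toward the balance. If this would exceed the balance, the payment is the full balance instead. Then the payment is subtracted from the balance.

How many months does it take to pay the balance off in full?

# | Opening | Interest | Payment | End bal
1 | $29,023.20 | $609.49 | $5,022.05 | $24,610.64
2 | $24,610.64 | $516.82 | $4,929.38 | $20,198.08
3 | $20,198.08 | $424.16 | $4,836.72 | $15,785.52
4 | $15,785.52 | $331.50 | $4,744.06 | $11,372.96
5 | $11,372.96 | $238.83 | $4,651.39 | $6,960.40
6 | $6,960.40 | $146.17 | $4,558.73 | $2,547.84
7 | $2,547.84 | $53.50 | $2,601.34 | $0.00
Balance reaches $0.00 in month 7.

7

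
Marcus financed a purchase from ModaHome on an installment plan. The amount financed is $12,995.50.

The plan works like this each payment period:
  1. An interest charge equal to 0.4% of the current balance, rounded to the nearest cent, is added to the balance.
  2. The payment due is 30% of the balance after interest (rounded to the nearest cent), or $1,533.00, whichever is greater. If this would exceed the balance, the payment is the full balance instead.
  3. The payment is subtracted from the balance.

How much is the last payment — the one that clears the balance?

Payment period 1: opening $12,995.50; interest $51.98 → $13,047.48; payment $3,914.24; balance $9,133.24
Payment period 2: opening $9,133.24; interest $36.53 → $9,169.77; payment $2,750.93; balance $6,418.84
Payment period 3: opening $6,418.84; interest $25.68 → $6,444.52; payment $1,933.36; balance $4,511.16
Payment period 4: opening $4,511.16; interest $18.04 → $4,529.20; payment $1,533.00; balance $2,996.20
Payment period 5: opening $2,996.20; interest $11.98 → $3,008.18; payment $1,533.00; balance $1,475.18
Payment period 6: opening $1,475.18; interest $5.90 → $1,481.08; payment $1,481.08; balance $0.00

$1,481.08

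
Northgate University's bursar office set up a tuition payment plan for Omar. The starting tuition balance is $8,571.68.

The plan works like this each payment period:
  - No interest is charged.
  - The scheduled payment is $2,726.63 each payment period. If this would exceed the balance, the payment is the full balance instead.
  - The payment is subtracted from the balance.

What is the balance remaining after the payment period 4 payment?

$0.00

Payment period 1: opening $8,571.68; payment $2,726.63; balance $5,845.05
Payment period 2: opening $5,845.05; payment $2,726.63; balance $3,118.42
Payment period 3: opening $3,118.42; payment $2,726.63; balance $391.79
Payment period 4: opening $391.79; payment $391.79; balance $0.00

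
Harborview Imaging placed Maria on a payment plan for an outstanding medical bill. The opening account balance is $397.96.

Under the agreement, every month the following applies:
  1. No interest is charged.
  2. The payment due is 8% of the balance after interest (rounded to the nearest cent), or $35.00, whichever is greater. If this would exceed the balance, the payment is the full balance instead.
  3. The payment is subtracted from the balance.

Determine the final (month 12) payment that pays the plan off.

$12.96

Month 1: opening $397.96; payment $35.00; balance $362.96
Month 2: opening $362.96; payment $35.00; balance $327.96
Month 3: opening $327.96; payment $35.00; balance $292.96
Month 4: opening $292.96; payment $35.00; balance $257.96
Month 5: opening $257.96; payment $35.00; balance $222.96
Month 6: opening $222.96; payment $35.00; balance $187.96
Month 7: opening $187.96; payment $35.00; balance $152.96
Month 8: opening $152.96; payment $35.00; balance $117.96
Month 9: opening $117.96; payment $35.00; balance $82.96
Month 10: opening $82.96; payment $35.00; balance $47.96
Month 11: opening $47.96; payment $35.00; balance $12.96
Month 12: opening $12.96; payment $12.96; balance $0.00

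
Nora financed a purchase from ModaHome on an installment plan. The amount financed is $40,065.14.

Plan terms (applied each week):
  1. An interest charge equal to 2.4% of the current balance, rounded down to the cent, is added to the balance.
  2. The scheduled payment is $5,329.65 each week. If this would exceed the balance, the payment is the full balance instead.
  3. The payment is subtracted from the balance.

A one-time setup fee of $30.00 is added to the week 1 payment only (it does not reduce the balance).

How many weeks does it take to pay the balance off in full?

# | Opening | Interest | Payment | Fee | End bal
1 | $40,065.14 | $961.56 | $5,329.65 | $30.00 | $35,697.05
2 | $35,697.05 | $856.72 | $5,329.65 | — | $31,224.12
3 | $31,224.12 | $749.37 | $5,329.65 | — | $26,643.84
4 | $26,643.84 | $639.45 | $5,329.65 | — | $21,953.64
5 | $21,953.64 | $526.88 | $5,329.65 | — | $17,150.87
6 | $17,150.87 | $411.62 | $5,329.65 | — | $12,232.84
7 | $12,232.84 | $293.58 | $5,329.65 | — | $7,196.77
8 | $7,196.77 | $172.72 | $5,329.65 | — | $2,039.84
9 | $2,039.84 | $48.95 | $2,088.79 | — | $0.00
Balance reaches $0.00 in week 9.

9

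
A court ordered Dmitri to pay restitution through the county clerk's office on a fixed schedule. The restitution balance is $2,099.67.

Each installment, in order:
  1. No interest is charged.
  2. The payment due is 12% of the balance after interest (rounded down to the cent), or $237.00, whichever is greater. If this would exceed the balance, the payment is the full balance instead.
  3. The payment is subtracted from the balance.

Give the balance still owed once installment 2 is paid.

$1,610.71

Installment 1: opening $2,099.67; payment $251.96; balance $1,847.71
Installment 2: opening $1,847.71; payment $237.00; balance $1,610.71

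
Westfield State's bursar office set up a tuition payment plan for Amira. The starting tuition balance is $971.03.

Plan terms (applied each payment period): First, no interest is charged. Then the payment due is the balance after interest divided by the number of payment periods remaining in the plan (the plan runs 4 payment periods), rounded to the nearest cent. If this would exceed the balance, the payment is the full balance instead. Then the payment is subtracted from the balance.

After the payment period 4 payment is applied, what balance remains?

Payment period 1: opening $971.03; payment $242.76; balance $728.27
Payment period 2: opening $728.27; payment $242.76; balance $485.51
Payment period 3: opening $485.51; payment $242.76; balance $242.75
Payment period 4: opening $242.75; payment $242.75; balance $0.00

$0.00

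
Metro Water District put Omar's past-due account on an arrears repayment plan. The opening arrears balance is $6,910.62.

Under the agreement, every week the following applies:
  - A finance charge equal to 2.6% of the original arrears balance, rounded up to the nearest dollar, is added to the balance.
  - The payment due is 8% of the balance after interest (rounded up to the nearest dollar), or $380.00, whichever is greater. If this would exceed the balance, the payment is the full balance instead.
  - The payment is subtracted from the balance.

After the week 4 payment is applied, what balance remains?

$5,535.62

Week 1: opening $6,910.62; interest $180.00 → $7,090.62; payment $568.00; balance $6,522.62
Week 2: opening $6,522.62; interest $180.00 → $6,702.62; payment $537.00; balance $6,165.62
Week 3: opening $6,165.62; interest $180.00 → $6,345.62; payment $508.00; balance $5,837.62
Week 4: opening $5,837.62; interest $180.00 → $6,017.62; payment $482.00; balance $5,535.62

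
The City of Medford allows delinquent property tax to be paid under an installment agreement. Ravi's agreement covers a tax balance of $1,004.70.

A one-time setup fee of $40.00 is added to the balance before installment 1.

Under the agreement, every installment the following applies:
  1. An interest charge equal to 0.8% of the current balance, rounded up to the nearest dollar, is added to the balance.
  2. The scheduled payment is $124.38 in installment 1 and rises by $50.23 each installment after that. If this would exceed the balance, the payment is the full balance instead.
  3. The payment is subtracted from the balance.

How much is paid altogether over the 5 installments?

Installment 1: $1,044.70 +$9.00 interest = $1,053.70; pay $124.38 → $929.32
Installment 2: $929.32 +$8.00 interest = $937.32; pay $174.61 → $762.71
Installment 3: $762.71 +$7.00 interest = $769.71; pay $224.84 → $544.87
Installment 4: $544.87 +$5.00 interest = $549.87; pay $275.07 → $274.80
Installment 5: $274.80 +$3.00 interest = $277.80; pay $277.80 → $0.00
Total paid: $1,076.70

$1,076.70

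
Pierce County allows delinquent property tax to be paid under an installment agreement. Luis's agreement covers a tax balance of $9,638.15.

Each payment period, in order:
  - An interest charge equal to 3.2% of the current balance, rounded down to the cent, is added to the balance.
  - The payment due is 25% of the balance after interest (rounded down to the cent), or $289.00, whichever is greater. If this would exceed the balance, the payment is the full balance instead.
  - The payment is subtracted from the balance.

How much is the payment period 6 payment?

$690.74

Payment period 1: $9,638.15 +$308.42 interest = $9,946.57; pay $2,486.64 → $7,459.93
Payment period 2: $7,459.93 +$238.71 interest = $7,698.64; pay $1,924.66 → $5,773.98
Payment period 3: $5,773.98 +$184.76 interest = $5,958.74; pay $1,489.68 → $4,469.06
Payment period 4: $4,469.06 +$143.00 interest = $4,612.06; pay $1,153.01 → $3,459.05
Payment period 5: $3,459.05 +$110.68 interest = $3,569.73; pay $892.43 → $2,677.30
Payment period 6: $2,677.30 +$85.67 interest = $2,762.97; pay $690.74 → $2,072.23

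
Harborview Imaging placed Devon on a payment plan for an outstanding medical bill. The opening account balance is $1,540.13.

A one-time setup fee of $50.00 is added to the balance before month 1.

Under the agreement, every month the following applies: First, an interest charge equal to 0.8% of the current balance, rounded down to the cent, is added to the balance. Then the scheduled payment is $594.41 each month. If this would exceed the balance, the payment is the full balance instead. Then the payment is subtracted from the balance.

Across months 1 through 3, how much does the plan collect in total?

Month 1: $1,590.13 +$12.72 interest = $1,602.85; pay $594.41 → $1,008.44
Month 2: $1,008.44 +$8.06 interest = $1,016.50; pay $594.41 → $422.09
Month 3: $422.09 +$3.37 interest = $425.46; pay $425.46 → $0.00
Total paid: $1,614.28

$1,614.28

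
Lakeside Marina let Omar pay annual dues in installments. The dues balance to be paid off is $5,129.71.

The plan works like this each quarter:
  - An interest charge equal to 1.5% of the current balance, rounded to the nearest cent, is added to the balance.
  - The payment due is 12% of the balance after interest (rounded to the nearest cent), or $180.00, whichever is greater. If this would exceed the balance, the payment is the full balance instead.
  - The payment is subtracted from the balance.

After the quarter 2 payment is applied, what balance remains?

$4,092.52

Quarter 1: $5,129.71 +$76.95 interest = $5,206.66; pay $624.80 → $4,581.86
Quarter 2: $4,581.86 +$68.73 interest = $4,650.59; pay $558.07 → $4,092.52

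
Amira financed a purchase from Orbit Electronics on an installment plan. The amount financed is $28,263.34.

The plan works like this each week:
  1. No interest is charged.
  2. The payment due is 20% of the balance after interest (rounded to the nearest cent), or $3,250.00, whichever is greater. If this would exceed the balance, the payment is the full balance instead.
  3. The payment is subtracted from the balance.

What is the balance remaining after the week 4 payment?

$11,220.83

Week 1: opening $28,263.34; payment $5,652.67; balance $22,610.67
Week 2: opening $22,610.67; payment $4,522.13; balance $18,088.54
Week 3: opening $18,088.54; payment $3,617.71; balance $14,470.83
Week 4: opening $14,470.83; payment $3,250.00; balance $11,220.83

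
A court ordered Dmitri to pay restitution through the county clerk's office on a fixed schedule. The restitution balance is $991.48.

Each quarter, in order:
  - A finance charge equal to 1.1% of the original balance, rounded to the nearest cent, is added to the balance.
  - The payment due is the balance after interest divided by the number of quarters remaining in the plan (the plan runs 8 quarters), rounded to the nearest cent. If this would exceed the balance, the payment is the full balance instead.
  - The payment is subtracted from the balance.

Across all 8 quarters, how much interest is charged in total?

$87.28

# | Opening | Interest | Payment | End bal
1 | $991.48 | $10.91 | $125.30 | $877.09
2 | $877.09 | $10.91 | $126.86 | $761.14
3 | $761.14 | $10.91 | $128.68 | $643.37
4 | $643.37 | $10.91 | $130.86 | $523.42
5 | $523.42 | $10.91 | $133.58 | $400.75
6 | $400.75 | $10.91 | $137.22 | $274.44
7 | $274.44 | $10.91 | $142.68 | $142.67
8 | $142.67 | $10.91 | $153.58 | $0.00
Total interest: $10.91 + $10.91 + $10.91 + $10.91 + $10.91 + $10.91 + $10.91 + $10.91 = $87.28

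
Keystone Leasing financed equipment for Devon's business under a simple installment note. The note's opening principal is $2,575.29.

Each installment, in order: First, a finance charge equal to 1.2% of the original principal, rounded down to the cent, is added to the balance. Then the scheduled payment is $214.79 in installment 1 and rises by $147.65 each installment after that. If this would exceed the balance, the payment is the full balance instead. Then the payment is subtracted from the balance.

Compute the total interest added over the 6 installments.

$185.40

Installment 1: opening $2,575.29; interest $30.90 → $2,606.19; payment $214.79; balance $2,391.40
Installment 2: opening $2,391.40; interest $30.90 → $2,422.30; payment $362.44; balance $2,059.86
Installment 3: opening $2,059.86; interest $30.90 → $2,090.76; payment $510.09; balance $1,580.67
Installment 4: opening $1,580.67; interest $30.90 → $1,611.57; payment $657.74; balance $953.83
Installment 5: opening $953.83; interest $30.90 → $984.73; payment $805.39; balance $179.34
Installment 6: opening $179.34; interest $30.90 → $210.24; payment $210.24; balance $0.00
Total interest: $30.90 + $30.90 + $30.90 + $30.90 + $30.90 + $30.90 = $185.40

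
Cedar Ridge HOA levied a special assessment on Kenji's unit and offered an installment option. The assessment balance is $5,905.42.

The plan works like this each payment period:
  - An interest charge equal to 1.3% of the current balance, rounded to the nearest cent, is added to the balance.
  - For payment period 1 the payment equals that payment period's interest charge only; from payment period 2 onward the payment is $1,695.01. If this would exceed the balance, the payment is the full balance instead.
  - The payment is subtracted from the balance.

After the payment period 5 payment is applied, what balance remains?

# | Opening | Interest | Payment | End bal
1 | $5,905.42 | $76.77 | $76.77 | $5,905.42
2 | $5,905.42 | $76.77 | $1,695.01 | $4,287.18
3 | $4,287.18 | $55.73 | $1,695.01 | $2,647.90
4 | $2,647.90 | $34.42 | $1,695.01 | $987.31
5 | $987.31 | $12.84 | $1,000.15 | $0.00

$0.00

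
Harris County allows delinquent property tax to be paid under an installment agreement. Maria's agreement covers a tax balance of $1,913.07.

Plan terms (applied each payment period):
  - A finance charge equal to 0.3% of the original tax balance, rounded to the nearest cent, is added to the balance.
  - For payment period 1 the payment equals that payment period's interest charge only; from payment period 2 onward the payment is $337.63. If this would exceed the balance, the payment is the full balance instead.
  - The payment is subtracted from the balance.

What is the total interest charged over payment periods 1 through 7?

Payment period 1: $1,913.07 +$5.74 interest = $1,918.81; pay $5.74 → $1,913.07
Payment period 2: $1,913.07 +$5.74 interest = $1,918.81; pay $337.63 → $1,581.18
Payment period 3: $1,581.18 +$5.74 interest = $1,586.92; pay $337.63 → $1,249.29
Payment period 4: $1,249.29 +$5.74 interest = $1,255.03; pay $337.63 → $917.40
Payment period 5: $917.40 +$5.74 interest = $923.14; pay $337.63 → $585.51
Payment period 6: $585.51 +$5.74 interest = $591.25; pay $337.63 → $253.62
Payment period 7: $253.62 +$5.74 interest = $259.36; pay $259.36 → $0.00
Total interest: $5.74 + $5.74 + $5.74 + $5.74 + $5.74 + $5.74 + $5.74 = $40.18

$40.18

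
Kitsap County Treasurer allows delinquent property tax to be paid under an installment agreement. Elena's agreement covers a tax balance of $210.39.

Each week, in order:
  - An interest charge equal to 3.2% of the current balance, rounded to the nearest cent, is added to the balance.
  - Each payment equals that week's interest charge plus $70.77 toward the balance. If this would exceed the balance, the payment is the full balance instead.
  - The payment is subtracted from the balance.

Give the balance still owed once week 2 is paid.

$68.85

Week 1: $210.39 +$6.73 interest = $217.12; pay $77.50 → $139.62
Week 2: $139.62 +$4.47 interest = $144.09; pay $75.24 → $68.85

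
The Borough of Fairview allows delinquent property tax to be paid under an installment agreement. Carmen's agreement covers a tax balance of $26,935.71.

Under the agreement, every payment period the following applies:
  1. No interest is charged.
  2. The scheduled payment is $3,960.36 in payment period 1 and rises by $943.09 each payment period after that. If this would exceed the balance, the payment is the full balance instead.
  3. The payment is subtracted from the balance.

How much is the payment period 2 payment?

Payment period 1: $26,935.71 − $3,960.36 → $22,975.35
Payment period 2: $22,975.35 − $4,903.45 → $18,071.90

$4,903.45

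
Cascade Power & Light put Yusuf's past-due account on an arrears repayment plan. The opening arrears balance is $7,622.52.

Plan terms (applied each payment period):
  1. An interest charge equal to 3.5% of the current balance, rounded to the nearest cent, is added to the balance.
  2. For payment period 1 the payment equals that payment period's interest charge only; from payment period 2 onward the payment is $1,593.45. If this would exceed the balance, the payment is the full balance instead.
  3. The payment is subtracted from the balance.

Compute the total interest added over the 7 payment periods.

Payment period 1: opening $7,622.52; interest $266.79 → $7,889.31; payment $266.79; balance $7,622.52
Payment period 2: opening $7,622.52; interest $266.79 → $7,889.31; payment $1,593.45; balance $6,295.86
Payment period 3: opening $6,295.86; interest $220.36 → $6,516.22; payment $1,593.45; balance $4,922.77
Payment period 4: opening $4,922.77; interest $172.30 → $5,095.07; payment $1,593.45; balance $3,501.62
Payment period 5: opening $3,501.62; interest $122.56 → $3,624.18; payment $1,593.45; balance $2,030.73
Payment period 6: opening $2,030.73; interest $71.08 → $2,101.81; payment $1,593.45; balance $508.36
Payment period 7: opening $508.36; interest $17.79 → $526.15; payment $526.15; balance $0.00
Total interest: $266.79 + $266.79 + $220.36 + $172.30 + $122.56 + $71.08 + $17.79 = $1,137.67

$1,137.67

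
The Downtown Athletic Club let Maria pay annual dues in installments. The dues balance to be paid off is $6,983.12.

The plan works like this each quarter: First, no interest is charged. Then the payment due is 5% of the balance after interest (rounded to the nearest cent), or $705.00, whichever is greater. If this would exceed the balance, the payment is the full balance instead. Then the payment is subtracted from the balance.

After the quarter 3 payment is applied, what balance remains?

Quarter 1: opening $6,983.12; payment $705.00; balance $6,278.12
Quarter 2: opening $6,278.12; payment $705.00; balance $5,573.12
Quarter 3: opening $5,573.12; payment $705.00; balance $4,868.12

$4,868.12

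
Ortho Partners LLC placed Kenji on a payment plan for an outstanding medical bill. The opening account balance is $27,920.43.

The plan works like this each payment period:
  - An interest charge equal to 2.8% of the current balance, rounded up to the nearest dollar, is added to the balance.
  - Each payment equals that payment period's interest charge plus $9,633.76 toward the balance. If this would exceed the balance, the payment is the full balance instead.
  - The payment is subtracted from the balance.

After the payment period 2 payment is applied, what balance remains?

$8,652.91

Payment period 1: $27,920.43 +$782.00 interest = $28,702.43; pay $10,415.76 → $18,286.67
Payment period 2: $18,286.67 +$513.00 interest = $18,799.67; pay $10,146.76 → $8,652.91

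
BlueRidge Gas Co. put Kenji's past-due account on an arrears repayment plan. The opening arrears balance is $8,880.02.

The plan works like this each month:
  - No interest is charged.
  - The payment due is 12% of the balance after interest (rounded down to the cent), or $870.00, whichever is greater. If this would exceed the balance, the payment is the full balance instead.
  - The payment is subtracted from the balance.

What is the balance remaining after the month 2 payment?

# | Opening | Payment | End bal
1 | $8,880.02 | $1,065.60 | $7,814.42
2 | $7,814.42 | $937.73 | $6,876.69

$6,876.69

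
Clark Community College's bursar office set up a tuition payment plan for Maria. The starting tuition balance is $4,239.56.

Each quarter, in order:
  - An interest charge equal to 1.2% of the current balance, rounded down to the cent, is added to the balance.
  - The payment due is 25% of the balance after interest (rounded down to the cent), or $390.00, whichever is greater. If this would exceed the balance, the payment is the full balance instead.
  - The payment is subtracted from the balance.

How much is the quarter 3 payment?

$617.90

Quarter 1: $4,239.56 +$50.87 interest = $4,290.43; pay $1,072.60 → $3,217.83
Quarter 2: $3,217.83 +$38.61 interest = $3,256.44; pay $814.11 → $2,442.33
Quarter 3: $2,442.33 +$29.30 interest = $2,471.63; pay $617.90 → $1,853.73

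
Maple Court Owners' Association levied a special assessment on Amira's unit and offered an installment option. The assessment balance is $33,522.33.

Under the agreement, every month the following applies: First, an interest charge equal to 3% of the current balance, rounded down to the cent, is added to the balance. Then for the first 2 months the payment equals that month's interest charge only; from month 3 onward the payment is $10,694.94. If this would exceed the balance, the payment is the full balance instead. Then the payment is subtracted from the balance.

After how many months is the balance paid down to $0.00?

Month 1: opening $33,522.33; interest $1,005.66 → $34,527.99; payment $1,005.66; balance $33,522.33
Month 2: opening $33,522.33; interest $1,005.66 → $34,527.99; payment $1,005.66; balance $33,522.33
Month 3: opening $33,522.33; interest $1,005.66 → $34,527.99; payment $10,694.94; balance $23,833.05
Month 4: opening $23,833.05; interest $714.99 → $24,548.04; payment $10,694.94; balance $13,853.10
Month 5: opening $13,853.10; interest $415.59 → $14,268.69; payment $10,694.94; balance $3,573.75
Month 6: opening $3,573.75; interest $107.21 → $3,680.96; payment $3,680.96; balance $0.00
Balance reaches $0.00 in month 6.

6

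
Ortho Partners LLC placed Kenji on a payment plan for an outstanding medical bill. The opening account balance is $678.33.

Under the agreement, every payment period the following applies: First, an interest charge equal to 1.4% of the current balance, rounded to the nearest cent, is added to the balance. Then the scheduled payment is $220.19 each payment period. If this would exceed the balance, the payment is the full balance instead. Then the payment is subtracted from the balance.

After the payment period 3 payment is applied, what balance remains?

Payment period 1: $678.33 +$9.50 interest = $687.83; pay $220.19 → $467.64
Payment period 2: $467.64 +$6.55 interest = $474.19; pay $220.19 → $254.00
Payment period 3: $254.00 +$3.56 interest = $257.56; pay $220.19 → $37.37

$37.37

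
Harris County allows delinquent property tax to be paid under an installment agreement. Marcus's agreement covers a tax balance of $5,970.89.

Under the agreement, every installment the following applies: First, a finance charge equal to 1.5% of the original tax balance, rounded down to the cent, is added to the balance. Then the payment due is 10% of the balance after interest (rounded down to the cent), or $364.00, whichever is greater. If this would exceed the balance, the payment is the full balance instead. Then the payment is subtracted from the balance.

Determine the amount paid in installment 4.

Installment 1: $5,970.89 +$89.56 interest = $6,060.45; pay $606.04 → $5,454.41
Installment 2: $5,454.41 +$89.56 interest = $5,543.97; pay $554.39 → $4,989.58
Installment 3: $4,989.58 +$89.56 interest = $5,079.14; pay $507.91 → $4,571.23
Installment 4: $4,571.23 +$89.56 interest = $4,660.79; pay $466.07 → $4,194.72

$466.07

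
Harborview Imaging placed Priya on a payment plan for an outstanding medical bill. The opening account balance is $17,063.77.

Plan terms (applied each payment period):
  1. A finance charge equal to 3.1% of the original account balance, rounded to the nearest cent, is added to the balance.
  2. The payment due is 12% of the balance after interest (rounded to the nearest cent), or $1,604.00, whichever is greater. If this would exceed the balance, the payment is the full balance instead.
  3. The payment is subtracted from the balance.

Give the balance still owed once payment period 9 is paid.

Payment period 1: $17,063.77 +$528.98 interest = $17,592.75; pay $2,111.13 → $15,481.62
Payment period 2: $15,481.62 +$528.98 interest = $16,010.60; pay $1,921.27 → $14,089.33
Payment period 3: $14,089.33 +$528.98 interest = $14,618.31; pay $1,754.20 → $12,864.11
Payment period 4: $12,864.11 +$528.98 interest = $13,393.09; pay $1,607.17 → $11,785.92
Payment period 5: $11,785.92 +$528.98 interest = $12,314.90; pay $1,604.00 → $10,710.90
Payment period 6: $10,710.90 +$528.98 interest = $11,239.88; pay $1,604.00 → $9,635.88
Payment period 7: $9,635.88 +$528.98 interest = $10,164.86; pay $1,604.00 → $8,560.86
Payment period 8: $8,560.86 +$528.98 interest = $9,089.84; pay $1,604.00 → $7,485.84
Payment period 9: $7,485.84 +$528.98 interest = $8,014.82; pay $1,604.00 → $6,410.82

$6,410.82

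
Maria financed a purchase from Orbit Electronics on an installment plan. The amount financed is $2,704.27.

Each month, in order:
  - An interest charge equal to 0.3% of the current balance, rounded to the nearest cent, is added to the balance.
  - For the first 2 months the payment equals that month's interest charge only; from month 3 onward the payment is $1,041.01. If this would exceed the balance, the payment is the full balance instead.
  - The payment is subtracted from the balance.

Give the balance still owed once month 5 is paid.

$0.00

Month 1: opening $2,704.27; interest $8.11 → $2,712.38; payment $8.11; balance $2,704.27
Month 2: opening $2,704.27; interest $8.11 → $2,712.38; payment $8.11; balance $2,704.27
Month 3: opening $2,704.27; interest $8.11 → $2,712.38; payment $1,041.01; balance $1,671.37
Month 4: opening $1,671.37; interest $5.01 → $1,676.38; payment $1,041.01; balance $635.37
Month 5: opening $635.37; interest $1.91 → $637.28; payment $637.28; balance $0.00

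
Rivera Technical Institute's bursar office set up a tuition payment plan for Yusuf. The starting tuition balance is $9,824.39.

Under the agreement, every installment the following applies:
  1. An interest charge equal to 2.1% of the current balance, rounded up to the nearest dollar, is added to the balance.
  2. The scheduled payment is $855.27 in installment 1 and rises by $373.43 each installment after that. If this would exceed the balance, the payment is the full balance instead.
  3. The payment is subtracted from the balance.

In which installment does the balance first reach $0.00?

# | Opening | Interest | Payment | End bal
1 | $9,824.39 | $207.00 | $855.27 | $9,176.12
2 | $9,176.12 | $193.00 | $1,228.70 | $8,140.42
3 | $8,140.42 | $171.00 | $1,602.13 | $6,709.29
4 | $6,709.29 | $141.00 | $1,975.56 | $4,874.73
5 | $4,874.73 | $103.00 | $2,348.99 | $2,628.74
6 | $2,628.74 | $56.00 | $2,684.74 | $0.00
Balance reaches $0.00 in installment 6.

6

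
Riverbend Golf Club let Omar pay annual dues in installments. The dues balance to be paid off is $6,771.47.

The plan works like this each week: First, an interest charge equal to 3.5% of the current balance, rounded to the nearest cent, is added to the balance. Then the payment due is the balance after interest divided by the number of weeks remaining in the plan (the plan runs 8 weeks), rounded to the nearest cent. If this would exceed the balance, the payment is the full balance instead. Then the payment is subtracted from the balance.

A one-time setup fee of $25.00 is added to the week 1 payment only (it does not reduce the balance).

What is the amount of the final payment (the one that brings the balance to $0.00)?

Week 1: opening $6,771.47; interest $237.00 → $7,008.47; payment $876.06 (+ $25.00 fee); balance $6,132.41
Week 2: opening $6,132.41; interest $214.63 → $6,347.04; payment $906.72; balance $5,440.32
Week 3: opening $5,440.32; interest $190.41 → $5,630.73; payment $938.46; balance $4,692.27
Week 4: opening $4,692.27; interest $164.23 → $4,856.50; payment $971.30; balance $3,885.20
Week 5: opening $3,885.20; interest $135.98 → $4,021.18; payment $1,005.30; balance $3,015.88
Week 6: opening $3,015.88; interest $105.56 → $3,121.44; payment $1,040.48; balance $2,080.96
Week 7: opening $2,080.96; interest $72.83 → $2,153.79; payment $1,076.90; balance $1,076.89
Week 8: opening $1,076.89; interest $37.69 → $1,114.58; payment $1,114.58; balance $0.00

$1,114.58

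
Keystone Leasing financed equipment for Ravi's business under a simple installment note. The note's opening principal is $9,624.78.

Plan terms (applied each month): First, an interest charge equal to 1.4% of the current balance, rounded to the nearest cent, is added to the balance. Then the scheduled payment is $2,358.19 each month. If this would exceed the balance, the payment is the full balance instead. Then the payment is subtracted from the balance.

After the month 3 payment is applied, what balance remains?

Month 1: opening $9,624.78; interest $134.75 → $9,759.53; payment $2,358.19; balance $7,401.34
Month 2: opening $7,401.34; interest $103.62 → $7,504.96; payment $2,358.19; balance $5,146.77
Month 3: opening $5,146.77; interest $72.05 → $5,218.82; payment $2,358.19; balance $2,860.63

$2,860.63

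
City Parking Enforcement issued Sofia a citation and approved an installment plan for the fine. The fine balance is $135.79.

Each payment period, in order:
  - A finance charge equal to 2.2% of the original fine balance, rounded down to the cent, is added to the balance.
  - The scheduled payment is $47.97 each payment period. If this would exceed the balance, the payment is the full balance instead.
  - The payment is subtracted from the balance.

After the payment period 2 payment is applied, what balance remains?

Payment period 1: $135.79 +$2.98 interest = $138.77; pay $47.97 → $90.80
Payment period 2: $90.80 +$2.98 interest = $93.78; pay $47.97 → $45.81

$45.81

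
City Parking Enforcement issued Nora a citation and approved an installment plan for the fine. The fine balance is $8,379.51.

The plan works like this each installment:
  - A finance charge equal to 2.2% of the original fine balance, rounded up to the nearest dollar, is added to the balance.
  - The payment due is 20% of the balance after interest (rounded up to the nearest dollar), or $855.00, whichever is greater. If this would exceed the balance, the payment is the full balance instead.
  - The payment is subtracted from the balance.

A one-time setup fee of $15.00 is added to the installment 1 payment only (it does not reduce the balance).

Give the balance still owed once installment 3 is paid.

$4,650.51

# | Opening | Interest | Payment | Fee | End bal
1 | $8,379.51 | $185.00 | $1,713.00 | $15.00 | $6,851.51
2 | $6,851.51 | $185.00 | $1,408.00 | — | $5,628.51
3 | $5,628.51 | $185.00 | $1,163.00 | — | $4,650.51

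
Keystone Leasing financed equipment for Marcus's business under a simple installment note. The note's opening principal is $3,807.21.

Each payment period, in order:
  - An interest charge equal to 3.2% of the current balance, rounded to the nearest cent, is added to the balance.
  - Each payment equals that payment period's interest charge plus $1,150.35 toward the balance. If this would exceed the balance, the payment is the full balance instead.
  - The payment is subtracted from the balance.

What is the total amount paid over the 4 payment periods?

$4,073.67

# | Opening | Interest | Payment | End bal
1 | $3,807.21 | $121.83 | $1,272.18 | $2,656.86
2 | $2,656.86 | $85.02 | $1,235.37 | $1,506.51
3 | $1,506.51 | $48.21 | $1,198.56 | $356.16
4 | $356.16 | $11.40 | $367.56 | $0.00
Total paid: $4,073.67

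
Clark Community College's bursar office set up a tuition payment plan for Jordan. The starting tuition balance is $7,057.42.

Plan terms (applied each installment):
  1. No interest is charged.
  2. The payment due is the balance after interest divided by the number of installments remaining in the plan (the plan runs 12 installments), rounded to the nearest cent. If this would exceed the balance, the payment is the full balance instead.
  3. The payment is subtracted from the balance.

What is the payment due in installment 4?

$588.12

Installment 1: opening $7,057.42; payment $588.12; balance $6,469.30
Installment 2: opening $6,469.30; payment $588.12; balance $5,881.18
Installment 3: opening $5,881.18; payment $588.12; balance $5,293.06
Installment 4: opening $5,293.06; payment $588.12; balance $4,704.94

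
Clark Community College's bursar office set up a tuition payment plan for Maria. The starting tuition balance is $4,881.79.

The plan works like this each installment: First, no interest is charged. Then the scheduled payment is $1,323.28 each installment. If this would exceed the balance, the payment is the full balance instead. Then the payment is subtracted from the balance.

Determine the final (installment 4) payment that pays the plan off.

$911.95

# | Opening | Payment | End bal
1 | $4,881.79 | $1,323.28 | $3,558.51
2 | $3,558.51 | $1,323.28 | $2,235.23
3 | $2,235.23 | $1,323.28 | $911.95
4 | $911.95 | $911.95 | $0.00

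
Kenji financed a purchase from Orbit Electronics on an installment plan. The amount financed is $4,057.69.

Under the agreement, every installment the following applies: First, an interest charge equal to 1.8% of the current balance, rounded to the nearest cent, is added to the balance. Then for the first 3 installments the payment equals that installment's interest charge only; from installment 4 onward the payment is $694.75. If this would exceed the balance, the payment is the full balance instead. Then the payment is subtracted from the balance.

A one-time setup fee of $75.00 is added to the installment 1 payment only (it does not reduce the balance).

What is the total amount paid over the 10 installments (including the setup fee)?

# | Opening | Interest | Payment | Fee | End bal
1 | $4,057.69 | $73.04 | $73.04 | $75.00 | $4,057.69
2 | $4,057.69 | $73.04 | $73.04 | — | $4,057.69
3 | $4,057.69 | $73.04 | $73.04 | — | $4,057.69
4 | $4,057.69 | $73.04 | $694.75 | — | $3,435.98
5 | $3,435.98 | $61.85 | $694.75 | — | $2,803.08
6 | $2,803.08 | $50.46 | $694.75 | — | $2,158.79
7 | $2,158.79 | $38.86 | $694.75 | — | $1,502.90
8 | $1,502.90 | $27.05 | $694.75 | — | $835.20
9 | $835.20 | $15.03 | $694.75 | — | $155.48
10 | $155.48 | $2.80 | $158.28 | — | $0.00
Total paid: $4,620.90

$4,620.90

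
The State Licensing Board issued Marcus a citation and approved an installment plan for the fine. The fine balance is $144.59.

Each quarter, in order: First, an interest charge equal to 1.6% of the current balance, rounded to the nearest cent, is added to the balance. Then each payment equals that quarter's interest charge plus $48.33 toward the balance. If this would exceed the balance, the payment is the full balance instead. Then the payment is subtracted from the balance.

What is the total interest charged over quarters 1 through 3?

$4.62

Quarter 1: opening $144.59; interest $2.31 → $146.90; payment $50.64; balance $96.26
Quarter 2: opening $96.26; interest $1.54 → $97.80; payment $49.87; balance $47.93
Quarter 3: opening $47.93; interest $0.77 → $48.70; payment $48.70; balance $0.00
Total interest: $2.31 + $1.54 + $0.77 = $4.62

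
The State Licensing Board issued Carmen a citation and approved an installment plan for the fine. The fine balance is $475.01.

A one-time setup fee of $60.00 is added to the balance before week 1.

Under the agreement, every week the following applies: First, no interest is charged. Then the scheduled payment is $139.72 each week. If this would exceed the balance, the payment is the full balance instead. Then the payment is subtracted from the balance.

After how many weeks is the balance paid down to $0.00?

4

Week 1: opening $535.01; payment $139.72; balance $395.29
Week 2: opening $395.29; payment $139.72; balance $255.57
Week 3: opening $255.57; payment $139.72; balance $115.85
Week 4: opening $115.85; payment $115.85; balance $0.00
Balance reaches $0.00 in week 4.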